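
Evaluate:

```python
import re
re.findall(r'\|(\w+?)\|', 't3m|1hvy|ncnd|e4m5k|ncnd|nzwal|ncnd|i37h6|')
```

['1hvy', 'e4m5k', 'nzwal', 'i37h6']

Matches: at [3:9] match '|1hvy|', group 1 = '1hvy'; at [13:20] match '|e4m5k|', group 1 = 'e4m5k'; at [24:31] match '|nzwal|', group 1 = 'nzwal'; at [35:42] match '|i37h6|', group 1 = 'i37h6'.
`findall` collects group 1 from each match (4 total).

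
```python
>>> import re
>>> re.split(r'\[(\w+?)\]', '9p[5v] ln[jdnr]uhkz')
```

Matches to split on: at [2:6] → '[5v]'; at [9:15] → '[jdnr]'.
The group in the pattern means `split` returns the separators' captures alongside the pieces.

['9p', '5v', ' ln', 'jdnr', 'uhkz']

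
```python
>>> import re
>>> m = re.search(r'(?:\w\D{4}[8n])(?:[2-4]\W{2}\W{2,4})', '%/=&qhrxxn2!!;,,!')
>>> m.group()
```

'qhrxxn2!!;,,!'

This matches a word character, then exactly 4 of a non-digit, then one of [8n] (non-capturing group); then a character in [2-4], then exactly 2 of a non-word character, then 2 to 4 of a non-word character (non-capturing group).
`re.search` tries every starting position until one works.
The match spans [4:17] → 'qhrxxn2!!;,,!'.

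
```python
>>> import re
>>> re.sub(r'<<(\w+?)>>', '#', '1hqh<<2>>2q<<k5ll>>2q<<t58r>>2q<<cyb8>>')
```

'1hqh#2q#2q#2q#'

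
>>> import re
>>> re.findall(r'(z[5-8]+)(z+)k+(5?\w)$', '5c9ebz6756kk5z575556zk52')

[('z575556', 'z', '52')]

The pattern matches the literal 'z', then one or more of a character in [5-8] (captured); then one or more of a literal 'z' (captured); then one or more of a literal 'k'; then optionally the literal '5', then a word character (captured); then anchored at the end.
Walking the string: at [13:24] match 'z575556zk52', groups = ('z575556', 'z', '52').
Multiple groups make `findall` return tuples — one 3-tuple for the one match.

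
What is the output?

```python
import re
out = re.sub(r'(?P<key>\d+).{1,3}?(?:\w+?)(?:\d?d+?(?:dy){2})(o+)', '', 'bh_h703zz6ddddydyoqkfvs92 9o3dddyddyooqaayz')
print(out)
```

bh_hqkfvs92 9o3dddyddyooqaayz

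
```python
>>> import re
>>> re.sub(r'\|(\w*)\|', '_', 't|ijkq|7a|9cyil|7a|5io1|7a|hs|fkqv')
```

Matches: at [1:7] → '|ijkq|'; at [9:16] → '|9cyil|'; at [18:24] → '|5io1|'; at [26:30] → '|hs|'.
`sub` substitutes '_' at each match site.

't_7a_7a_7a_fkqv'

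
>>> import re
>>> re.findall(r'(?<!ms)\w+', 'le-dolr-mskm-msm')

Because the assertion is negative and zero-width, positions next to the forbidden text are skipped.
`findall` yields the raw match text (4 of them) because the pattern has no groups.

['le', 'dolr', 'mskm', 'msm']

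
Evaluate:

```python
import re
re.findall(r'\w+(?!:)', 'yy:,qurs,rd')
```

Because the assertion is negative and zero-width, positions next to the forbidden text are skipped.
`findall` yields the raw match text (3 of them) because the pattern has no groups.

['y', 'qurs', 'rd']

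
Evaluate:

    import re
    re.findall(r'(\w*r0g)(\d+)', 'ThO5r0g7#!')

The pattern matches zero or more of a word character, then the literal 'r0g' (captured); then one or more of a digit (captured).
With 2 capturing groups, `findall` returns a 2-tuple per match.

[('ThO5r0g', '7')]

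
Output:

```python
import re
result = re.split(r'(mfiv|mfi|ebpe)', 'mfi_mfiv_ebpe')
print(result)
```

['', 'mfi', '_', 'mfiv', '_', 'ebpe', '']

`|` is ordered: at each position the engine commits to the first alternative that works.
Because the pattern has a capturing group, `split` also inserts each captured text between the pieces.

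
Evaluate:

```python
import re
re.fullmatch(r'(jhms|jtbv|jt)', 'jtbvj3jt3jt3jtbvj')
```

`re.fullmatch` is like wrapping the pattern in `^…$` (in single-line mode).
Here the string isn't matched end-to-end, so the call returns None.

None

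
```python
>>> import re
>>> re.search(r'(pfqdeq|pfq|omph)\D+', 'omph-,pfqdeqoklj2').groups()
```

Unlike `match`, `search` isn't anchored — it looks for the pattern anywhere in the string.
The match spans [0:16] → 'omph-,pfqdeqoklj'.
Captured: group 1 = 'omph'.

('omph',)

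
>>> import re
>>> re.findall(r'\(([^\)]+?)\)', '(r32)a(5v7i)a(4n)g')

['r32', '5v7i', '4n']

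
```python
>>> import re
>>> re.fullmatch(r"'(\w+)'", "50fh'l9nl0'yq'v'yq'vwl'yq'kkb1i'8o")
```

None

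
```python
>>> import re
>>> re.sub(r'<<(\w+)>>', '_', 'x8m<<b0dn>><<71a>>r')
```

`sub` substitutes '_' at each match site.

'x8m__r'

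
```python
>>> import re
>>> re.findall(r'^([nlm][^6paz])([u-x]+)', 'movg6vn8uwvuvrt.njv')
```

[('mo', 'v')]

With 2 capturing groups, `findall` returns a 2-tuple per match.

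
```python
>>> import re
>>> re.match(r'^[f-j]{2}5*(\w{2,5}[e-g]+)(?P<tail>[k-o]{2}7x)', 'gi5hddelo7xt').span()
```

(0, 11)

The pattern matches anchored at the start of the string; then exactly 2 of a character in [f-j], then zero or more of a literal '5'; then 2 to 5 of a word character, then one or more of a character in [e-g] (captured); then exactly 2 of a character in [k-o], then the literal '7x' (captured as 'tail').
`re.match` won't scan ahead — the pattern has to work from the very first character.
The match spans [0:11] → 'gi5hddelo7x'.
Captured: group 1 = 'hdde', group 2 = 'lo7x'.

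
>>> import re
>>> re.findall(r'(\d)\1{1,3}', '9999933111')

`\1` has to match the exact text group 1 already captured.
Scanning left to right: at [0:4] match '9999', group 1 = '9'; at [5:7] match '33', group 1 = '3'; at [7:10] match '111', group 1 = '1'.
`findall` collects group 1 from each match (3 total).

['9', '3', '1']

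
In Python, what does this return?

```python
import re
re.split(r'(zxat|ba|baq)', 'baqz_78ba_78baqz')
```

Alternation isn't longest-match — the leftmost alternative that fits at this position is chosen.
The group in the pattern means `split` returns the separators' captures alongside the pieces.

['', 'ba', 'qz_78', 'ba', '_78', 'ba', 'qz']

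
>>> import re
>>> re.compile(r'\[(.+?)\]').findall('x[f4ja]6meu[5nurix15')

['f4ja']

One capturing group, so `findall` returns just the captured substring from the one match — 1 in all.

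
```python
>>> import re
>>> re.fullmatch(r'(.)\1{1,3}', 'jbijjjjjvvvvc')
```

After group 1 captures some text, `\1` only succeeds where that same text appears again.
`fullmatch` succeeds only if the pattern covers the string from start to end.
Here the pattern can't cover the whole string, so the call returns None.

None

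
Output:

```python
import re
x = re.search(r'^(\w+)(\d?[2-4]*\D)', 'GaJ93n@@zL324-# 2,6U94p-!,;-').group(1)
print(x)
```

GaJ93n

The match spans [0:7] → 'GaJ93n@'.
Captured: group 1 = 'GaJ93n', group 2 = '@'.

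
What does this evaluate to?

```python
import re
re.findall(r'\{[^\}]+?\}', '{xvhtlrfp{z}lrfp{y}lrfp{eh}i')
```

No capturing groups, so `findall` returns the 3 full match strings.

['{xvhtlrfp{z}', '{y}', '{eh}']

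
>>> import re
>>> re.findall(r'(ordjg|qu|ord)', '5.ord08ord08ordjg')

['ord', 'ord', 'ordjg']

The regex engine tests alternatives in the order written; an earlier branch that matches wins even if a later one would match more.
Matches: at [2:5] match 'ord', group 1 = 'ord'; at [7:10] match 'ord', group 1 = 'ord'; at [12:17] match 'ordjg', group 1 = 'ordjg'.
With a single group, `findall` returns only what that group captured — 3 items.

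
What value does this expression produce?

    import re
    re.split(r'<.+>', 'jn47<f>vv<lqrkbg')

['jn47', 'vv<lqrkbg']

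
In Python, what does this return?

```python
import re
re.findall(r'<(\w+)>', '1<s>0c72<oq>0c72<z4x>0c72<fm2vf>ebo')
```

Scanning left to right: at [1:4] match '<s>', group 1 = 's'; at [8:12] match '<oq>', group 1 = 'oq'; at [16:21] match '<z4x>', group 1 = 'z4x'; at [25:32] match '<fm2vf>', group 1 = 'fm2vf'.
Because there's exactly one group, `findall` drops the full match and keeps group 1 from each hit.

['s', 'oq', 'z4x', 'fm2vf']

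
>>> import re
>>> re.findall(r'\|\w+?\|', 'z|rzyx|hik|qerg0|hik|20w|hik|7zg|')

['|rzyx|', '|qerg0|', '|20w|', '|7zg|']

Since nothing is captured, `findall` lists the 4 matched substrings directly.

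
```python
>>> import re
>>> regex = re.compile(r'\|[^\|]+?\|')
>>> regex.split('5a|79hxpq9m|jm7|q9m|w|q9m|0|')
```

['5a', 'jm7', 'w', '0|']

`split` removes every match and returns the 4 fragments in between.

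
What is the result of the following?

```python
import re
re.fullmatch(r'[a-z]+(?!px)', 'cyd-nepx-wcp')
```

None

`(?!…)`/`(?<!…)` only lets a position through if the neighbouring text does NOT match; no characters are consumed.
`fullmatch` succeeds only if the pattern covers the string from start to end.
Here there's no way to consume every character, so the call returns None.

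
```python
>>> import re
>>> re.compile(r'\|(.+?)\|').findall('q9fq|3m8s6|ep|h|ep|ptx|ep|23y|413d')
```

['3m8s6', 'h', 'ptx', '23y']

A non-greedy quantifier consumes as few characters as it can — just enough that the remainder of the pattern still matches from where it stops; whatever follows it matches normally.
`findall` collects group 1 from each match (4 total).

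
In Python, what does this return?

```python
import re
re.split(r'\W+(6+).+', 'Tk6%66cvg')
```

Pattern: one or more of a non-word character; then one or more of a literal '6' (captured); then one or more of any character.
Matches to split on: at [3:9] → '%66cvg'.
`re.split` interleaves the captured-group text with the surrounding fragments.

['Tk6', '66', '']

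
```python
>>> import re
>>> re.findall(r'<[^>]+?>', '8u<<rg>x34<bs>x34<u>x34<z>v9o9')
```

['<<rg>', '<bs>', '<u>', '<z>']

`findall` yields the raw match text (4 of them) because the pattern has no groups.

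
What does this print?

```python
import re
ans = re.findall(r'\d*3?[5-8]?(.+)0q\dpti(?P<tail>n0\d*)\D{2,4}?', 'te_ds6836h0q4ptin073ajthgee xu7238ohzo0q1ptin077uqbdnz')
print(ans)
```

[('te_ds6836h0q4ptin073ajthgee xu7238ohzo', 'n077')]

This matches zero or more of a digit, then optionally the literal '3', then optionally a character in [5-8]; then one or more of any character (captured); then the literal '0q', then a digit, then the literal 'pti'; then the literal 'n0', then zero or more of a digit (captured as 'tail'); then 2 to 4 of a non-digit (lazy).
Matches: at [0:50] match 'te_ds6836h0q4ptin073ajthgee xu7238ohzo0q1ptin077uq', groups = ('te_ds6836h0q4ptin073ajthgee xu7238ohzo', 'n077').
Multiple groups make `findall` return tuples — one 2-tuple for the one match.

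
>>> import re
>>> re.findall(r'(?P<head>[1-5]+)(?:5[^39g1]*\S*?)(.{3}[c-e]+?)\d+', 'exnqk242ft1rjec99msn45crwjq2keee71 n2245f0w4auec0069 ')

Pattern: one or more of a character in [1-5] (captured as 'head'); then the literal '5', then zero or more of any character except [39g1], then zero or more of a non-whitespace character (lazy) (non-capturing group); then exactly 3 of any character, then one or more of a character in [c-e] (lazy) (captured); then one or more of a digit.
Matches: at [20:34] match '45crwjq2keee71', groups = ('4', 'keee'); at [36:52] match '2245f0w4auec0069', groups = ('224', 'auec').
`findall` packs the 2 group values into a tuple for every match.

[('4', 'keee'), ('224', 'auec')]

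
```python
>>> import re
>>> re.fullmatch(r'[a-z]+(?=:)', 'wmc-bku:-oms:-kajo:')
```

None

The `(?=…)`/`(?<=…)` assertion just peeks at neighbouring text; it doesn't advance the match position.
`re.fullmatch` is like wrapping the pattern in `^…$` (in single-line mode).
Here there's no way to consume every character, so the call returns None.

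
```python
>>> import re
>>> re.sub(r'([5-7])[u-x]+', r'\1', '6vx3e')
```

Pattern: a character in [5-7] (captured); then one or more of a character in [u-x].
Matches: at [0:3] → '6vx'.
`\1` in the replacement pulls in group 1's text for each match.

'63e'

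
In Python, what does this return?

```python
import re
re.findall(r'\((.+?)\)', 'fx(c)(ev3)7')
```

['c', 'ev3']

Lazy quantifiers expand one character at a time until the remainder of the pattern can match.
Scanning left to right: at [2:5] match '(c)', group 1 = 'c'; at [5:10] match '(ev3)', group 1 = 'ev3'.
With a single group, `findall` returns only what that group captured — 2 items.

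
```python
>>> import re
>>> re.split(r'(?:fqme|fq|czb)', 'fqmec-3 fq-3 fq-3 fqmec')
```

['', 'c-3 ', '-3 ', '-3 ', 'c']

Branches in `(...|...)` are attempted left-to-right; the first branch that allows the whole pattern to succeed is taken.
Matches to split on: at [0:4] → 'fqme'; at [8:10] → 'fq'; at [13:15] → 'fq'; at [18:22] → 'fqme'.
`split` removes every match and returns the 5 fragments in between.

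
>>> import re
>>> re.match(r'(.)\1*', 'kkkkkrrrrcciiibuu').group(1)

'k'

A backreference is literal: `\1` must see the identical characters the first group matched.
With `match`, the pattern is implicitly anchored at the beginning.
The match spans [0:5] → 'kkkkk'.
Captured: group 1 = 'k'.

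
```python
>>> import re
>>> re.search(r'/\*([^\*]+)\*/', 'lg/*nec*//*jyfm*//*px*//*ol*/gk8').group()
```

'/*nec*/'

The match spans [2:9] → '/*nec*/'.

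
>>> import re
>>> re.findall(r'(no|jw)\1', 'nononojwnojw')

A backreference is literal: `\1` must see the identical characters the first group matched.
One capturing group, so `findall` returns just the captured substring from the one match — 1 in all.

['no']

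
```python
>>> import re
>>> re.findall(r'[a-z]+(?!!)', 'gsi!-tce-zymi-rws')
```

['gs', 'tce', 'zymi', 'rws']

`(?!…)`/`(?<!…)` only lets a position through if the neighbouring text does NOT match; no characters are consumed.
`findall` yields the raw match text (4 of them) because the pattern has no groups.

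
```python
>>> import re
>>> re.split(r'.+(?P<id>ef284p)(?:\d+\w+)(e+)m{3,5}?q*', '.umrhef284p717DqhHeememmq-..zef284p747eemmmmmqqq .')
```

Lazy quantifiers expand one character at a time until the remainder of the pattern can match.
The group in the pattern means `split` returns the separators' captures alongside the pieces.

['', 'ef284p', 'e', 'mmqqq .']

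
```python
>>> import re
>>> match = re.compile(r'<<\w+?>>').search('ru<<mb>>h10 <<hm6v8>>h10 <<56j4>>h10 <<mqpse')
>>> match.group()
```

'<<mb>>'

The match spans [2:8] → '<<mb>>'.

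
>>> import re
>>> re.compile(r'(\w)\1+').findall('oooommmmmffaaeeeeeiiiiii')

After group 1 captures some text, `\1` only succeeds where that same text appears again.
`findall` collects group 1 from each match (6 total).

['o', 'm', 'f', 'a', 'e', 'i']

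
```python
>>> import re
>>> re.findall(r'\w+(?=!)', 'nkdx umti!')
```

['umti']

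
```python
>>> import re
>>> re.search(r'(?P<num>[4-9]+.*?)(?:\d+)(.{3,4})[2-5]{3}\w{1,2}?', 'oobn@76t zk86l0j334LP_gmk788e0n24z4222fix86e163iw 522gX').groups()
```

('76t zk', 'l0j')

This matches one or more of a character in [4-9], then zero or more of any character (lazy) (captured as 'num'); then one or more of a digit (non-capturing group); then 3 to 4 of any character (captured); then exactly 3 of a character in [2-5]; then 1 to 2 of a word character (lazy).
A non-greedy quantifier consumes as few characters as it can — just enough that the remainder of the pattern still matches from where it stops; whatever follows it matches normally.
`re.search` scans for the first position where the pattern succeeds.
The match spans [5:20] → '76t zk86l0j334L'.
Captured: group 1 = '76t zk', group 2 = 'l0j'.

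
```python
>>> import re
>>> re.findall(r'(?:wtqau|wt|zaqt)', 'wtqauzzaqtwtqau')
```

Alternation tries branches left to right and keeps the first one that lets the overall match succeed at that position.
`findall` yields the raw match text (3 of them) because the pattern has no groups.

['wtqau', 'zaqt', 'wtqau']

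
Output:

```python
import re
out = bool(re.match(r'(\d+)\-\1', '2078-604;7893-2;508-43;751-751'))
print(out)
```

`re.match` won't scan ahead — the pattern has to work from the very first character.
Here the pattern fails at index 0, so the call returns None, and `bool(None)` is False.

False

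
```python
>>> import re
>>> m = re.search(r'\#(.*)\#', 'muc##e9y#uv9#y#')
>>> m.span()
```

(3, 15)

The match spans [3:15] → '##e9y#uv9#y#'.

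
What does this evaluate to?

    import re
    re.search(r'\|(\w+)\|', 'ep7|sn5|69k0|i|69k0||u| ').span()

The match spans [3:8] → '|sn5|'.

(3, 8)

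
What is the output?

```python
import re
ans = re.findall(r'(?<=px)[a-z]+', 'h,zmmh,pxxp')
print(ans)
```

['xp']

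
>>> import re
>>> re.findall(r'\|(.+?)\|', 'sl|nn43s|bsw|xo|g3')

The `?` after the quantifier makes it lazy — it takes as little as possible before letting the rest of the pattern try.
One capturing group, so `findall` returns just the captured substring from each match — 2 in all.

['nn43s', 'xo']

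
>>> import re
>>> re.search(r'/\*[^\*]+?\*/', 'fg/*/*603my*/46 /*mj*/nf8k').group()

The match spans [4:13] → '/*603my*/'.

'/*603my*/'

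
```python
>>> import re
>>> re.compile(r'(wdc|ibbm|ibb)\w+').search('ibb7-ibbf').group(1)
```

Unlike `match`, `search` isn't anchored — it looks for the pattern anywhere in the string.
The match spans [0:4] → 'ibb7'.
Captured: group 1 = 'ibb'.

'ibb'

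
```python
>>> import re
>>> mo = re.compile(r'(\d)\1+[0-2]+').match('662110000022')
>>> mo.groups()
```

The match spans [0:12] → '662110000022'.
Captured: group 1 = '6'.

('6',)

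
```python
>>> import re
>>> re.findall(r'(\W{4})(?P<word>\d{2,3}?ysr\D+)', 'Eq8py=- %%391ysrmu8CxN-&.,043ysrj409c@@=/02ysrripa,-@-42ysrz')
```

[('- %%', '391ysrmu'), ('-&.,', '043ysrj'), ('@@=/', '02ysrripa,-@-')]

Pattern: exactly 4 of a non-word character (captured); then 2 to 3 of a digit (lazy), then the literal 'ysr', then one or more of a non-digit (captured as 'word').
Scanning left to right: at [6:18] match '- %%391ysrmu', groups = ('- %%', '391ysrmu'); at [22:33] match '-&.,043ysrj', groups = ('-&.,', '043ysrj'); at [37:54] match '@@=/02ysrripa,-@-', groups = ('@@=/', '02ysrripa,-@-').
Multiple groups make `findall` return tuples — one 2-tuple for each match.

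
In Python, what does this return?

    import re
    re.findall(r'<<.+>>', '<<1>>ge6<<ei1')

['<<1>>']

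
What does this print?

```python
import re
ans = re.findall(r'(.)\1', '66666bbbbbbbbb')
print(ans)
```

['6', '6', 'b', 'b', 'b', 'b']

After group 1 captures some text, `\1` only succeeds where that same text appears again.
Matches: at [0:2] match '66', group 1 = '6'; at [2:4] match '66', group 1 = '6'; at [5:7] match 'bb', group 1 = 'b'; at [7:9] match 'bb', group 1 = 'b'; at [9:11] match 'bb', group 1 = 'b'; ….
One capturing group, so `findall` returns just the captured substring from each match — 6 in all.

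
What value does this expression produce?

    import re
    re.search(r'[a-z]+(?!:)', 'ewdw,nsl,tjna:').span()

(0, 4)

The negative lookaround is zero-width — it rules out positions where the adjacent text would match, without consuming anything.
`search` walks the string left to right and returns the first match it finds.
The match spans [0:4] → 'ewdw'.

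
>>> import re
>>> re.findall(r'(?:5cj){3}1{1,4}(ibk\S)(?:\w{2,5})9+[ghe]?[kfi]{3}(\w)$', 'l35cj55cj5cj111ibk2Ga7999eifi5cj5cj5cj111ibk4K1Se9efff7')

Pattern: the literal '5cj' repeated 3 times, then 1 to 4 of a literal '1'; then the literal 'ibk', then a non-whitespace character (captured); then 2 to 5 of a word character (non-capturing group); then one or more of the literal '9', then optionally one of [ghe], then exactly 3 of one of [kfi]; then a word character (captured); then anchored at the end.
Multiple groups make `findall` return tuples — one 2-tuple for the one match.

[('ibk4', '7')]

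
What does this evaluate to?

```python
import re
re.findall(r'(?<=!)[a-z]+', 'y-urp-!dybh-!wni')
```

['dybh', 'wni']

The lookaround is zero-width — it requires the adjacent text to match without consuming it, so the asserted text isn't part of the match.
Scanning left to right: at [7:11] → 'dybh'; at [13:16] → 'wni'.
No capturing groups, so `findall` returns the 2 full match strings.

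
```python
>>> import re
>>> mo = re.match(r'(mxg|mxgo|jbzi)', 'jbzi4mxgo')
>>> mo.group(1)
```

The match spans [0:4] → 'jbzi'.
Captured: group 1 = 'jbzi'.

'jbzi'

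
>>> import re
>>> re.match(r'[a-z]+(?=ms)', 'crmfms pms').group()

'crmf'

Because the assertion is zero-width, the text it checks is not consumed and won't appear in the result.
`re.match` won't scan ahead — the pattern has to work from the very first character.
The match spans [0:4] → 'crmf'.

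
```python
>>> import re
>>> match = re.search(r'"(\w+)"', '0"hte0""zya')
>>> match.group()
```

'"hte0"'

The match spans [1:7] → '"hte0"'.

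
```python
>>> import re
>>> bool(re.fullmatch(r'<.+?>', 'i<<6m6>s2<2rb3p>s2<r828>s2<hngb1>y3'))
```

`fullmatch` succeeds only if the pattern covers the string from start to end.
Here the string isn't matched end-to-end, so the call returns None, and `bool(None)` is False.

False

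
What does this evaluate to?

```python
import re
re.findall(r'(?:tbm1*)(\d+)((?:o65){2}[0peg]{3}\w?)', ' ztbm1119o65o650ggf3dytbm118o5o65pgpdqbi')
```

The pattern matches the literal 'tb', then a literal 'm', then zero or more of a literal '1' (non-capturing group); then one or more of a digit (captured); then the literal 'o65' repeated 2 times, then exactly 3 of one of [0peg], then optionally a word character (captured).
Walking the string: at [2:19] match 'tbm1119o65o650ggf', groups = ('9', 'o65o650ggf').
2 groups means the one result is a tuple of 2 captured strings — 1 here.

[('9', 'o65o650ggf')]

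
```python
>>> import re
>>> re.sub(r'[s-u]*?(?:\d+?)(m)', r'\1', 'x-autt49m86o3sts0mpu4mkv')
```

This matches zero or more of a character in [s-u] (lazy); then one or more of a digit (lazy) (non-capturing group); then a literal 'm' (captured).
The replacement refers to a captured group, so each match is rewritten using its own captured text.

'x-am86o3mpmkv'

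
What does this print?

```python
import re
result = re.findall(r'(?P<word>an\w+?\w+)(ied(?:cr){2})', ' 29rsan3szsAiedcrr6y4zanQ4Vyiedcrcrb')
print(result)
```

With 2 capturing groups, `findall` returns a 2-tuple per match.

[('an3szsAiedcrr6y4zanQ4Vy', 'iedcrcr')]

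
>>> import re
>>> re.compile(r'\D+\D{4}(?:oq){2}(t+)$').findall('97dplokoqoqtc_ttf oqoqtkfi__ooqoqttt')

This matches one or more of a non-digit, then exactly 4 of a non-digit, then the literal 'oq' repeated 2 times; then one or more of a literal 't' (captured); then anchored at the end.
Matches: at [2:36] match 'dplokoqoqtc_ttf oqoqtkfi__ooqoqttt', group 1 = 'ttt'.
With a single group, `findall` returns only what that group captured — 1 item.

['ttt']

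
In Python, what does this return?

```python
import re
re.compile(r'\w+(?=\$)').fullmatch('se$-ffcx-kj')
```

None

Because the assertion is zero-width, the text it checks is not consumed and won't appear in the result.
`re.fullmatch` requires the pattern to consume the entire string.
Here there's no way to consume every character, so the call returns None.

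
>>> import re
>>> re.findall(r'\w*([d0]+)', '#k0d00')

With a single group, `findall` returns only what that group captured — 1 item.

['0']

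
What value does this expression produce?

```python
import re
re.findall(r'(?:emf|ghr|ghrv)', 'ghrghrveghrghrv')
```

['ghr', 'ghr', 'ghr', 'ghr']

Alternation isn't longest-match — the leftmost alternative that fits at this position is chosen.
With no groups in the pattern, `findall` gives back each whole match — 4 here.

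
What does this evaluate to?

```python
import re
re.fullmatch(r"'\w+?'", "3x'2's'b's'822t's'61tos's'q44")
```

For `fullmatch`, every character of the input must be accounted for by the pattern.
Here the string isn't matched end-to-end, so the call returns None.

None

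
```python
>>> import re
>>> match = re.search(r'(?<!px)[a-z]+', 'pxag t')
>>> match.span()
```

(0, 4)

`(?!…)`/`(?<!…)` only lets a position through if the neighbouring text does NOT match; no characters are consumed.
The match spans [0:4] → 'pxag'.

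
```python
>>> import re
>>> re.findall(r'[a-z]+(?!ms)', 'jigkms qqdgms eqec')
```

['jigkms', 'qqdgms', 'eqec']

The negative lookaround is zero-width — it rules out positions where the adjacent text would match, without consuming anything.
Matches: at [0:6] → 'jigkms'; at [7:13] → 'qqdgms'; at [14:18] → 'eqec'.
No capturing groups, so `findall` returns the 3 full match strings.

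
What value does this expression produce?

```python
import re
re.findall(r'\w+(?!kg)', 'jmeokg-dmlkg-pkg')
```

['jmeokg', 'dmlkg', 'pkg']

The negative lookahead/lookbehind blocks any match where the forbidden context is present.
Scanning left to right: at [0:6] → 'jmeokg'; at [7:12] → 'dmlkg'; at [13:16] → 'pkg'.
Since nothing is captured, `findall` lists the 3 matched substrings directly.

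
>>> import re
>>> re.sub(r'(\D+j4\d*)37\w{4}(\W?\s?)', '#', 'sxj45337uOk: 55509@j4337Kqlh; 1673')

'sxj45337uOk: 55509#1673'

Each match is replaced by '#'.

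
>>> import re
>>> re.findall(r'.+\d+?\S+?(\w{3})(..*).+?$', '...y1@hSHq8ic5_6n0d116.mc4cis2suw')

[('is2', 'su')]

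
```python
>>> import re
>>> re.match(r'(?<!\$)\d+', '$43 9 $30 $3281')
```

`re.match` won't scan ahead — the pattern has to work from the very first character.
Here the string doesn't start with a match, so the call returns None.

None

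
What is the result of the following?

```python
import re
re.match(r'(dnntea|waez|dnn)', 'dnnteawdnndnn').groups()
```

`|` is ordered: at each position the engine commits to the first alternative that works.
`re.match` only tries the pattern at the start of the string.
The match spans [0:6] → 'dnntea'.
Captured: group 1 = 'dnntea'.

('dnntea',)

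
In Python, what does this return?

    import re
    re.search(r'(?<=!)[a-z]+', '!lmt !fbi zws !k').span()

(1, 4)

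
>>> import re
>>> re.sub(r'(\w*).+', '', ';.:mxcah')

The pattern matches zero or more of a word character (captured); then one or more of any character.
Matches: at [0:8] → ';.:mxcah'.
`sub` substitutes '' at each match site.

''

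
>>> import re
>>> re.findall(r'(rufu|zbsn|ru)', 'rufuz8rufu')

['rufu', 'rufu']

Alternation isn't longest-match — the leftmost alternative that fits at this position is chosen.
Walking the string: at [0:4] match 'rufu', group 1 = 'rufu'; at [6:10] match 'rufu', group 1 = 'rufu'.
One capturing group, so `findall` returns just the captured substring from each match — 2 in all.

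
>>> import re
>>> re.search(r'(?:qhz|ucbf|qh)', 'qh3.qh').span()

(0, 2)

The match spans [0:2] → 'qh'.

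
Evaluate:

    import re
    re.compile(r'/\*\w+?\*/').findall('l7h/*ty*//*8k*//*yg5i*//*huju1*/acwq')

['/*ty*/', '/*8k*/', '/*yg5i*/', '/*huju1*/']

No capturing groups, so `findall` returns the 4 full match strings.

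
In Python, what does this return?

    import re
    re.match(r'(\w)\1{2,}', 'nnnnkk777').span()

With `match`, the pattern is implicitly anchored at the beginning.
The match spans [0:4] → 'nnnn'.

(0, 4)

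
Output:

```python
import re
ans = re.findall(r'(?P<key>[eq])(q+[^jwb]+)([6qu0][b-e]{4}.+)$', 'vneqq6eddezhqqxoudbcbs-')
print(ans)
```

[('e', 'qq6eddezhqqxo', 'udbcbs-')]

The pattern matches one of [eq] (captured as 'key'); then one or more of the literal 'q', then one or more of any character except [jwb] (captured); then one of [6qu0], then exactly 4 of a character in [b-e], then one or more of any character (captured); then anchored at the end.
Matches: at [2:23] match 'eqq6eddezhqqxoudbcbs-', groups = ('e', 'qq6eddezhqqxo', 'udbcbs-').
With 3 capturing groups, `findall` returns a 3-tuple per match.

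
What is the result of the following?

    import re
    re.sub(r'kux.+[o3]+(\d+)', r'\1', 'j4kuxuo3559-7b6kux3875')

'j4875'

This matches the literal 'kux', then one or more of any character, then one or more of one of [o3]; then one or more of a digit (captured).
Matches: at [2:22] → 'kuxuo3559-7b6kux3875'.
`\1` in the replacement pulls in group 1's text for each match.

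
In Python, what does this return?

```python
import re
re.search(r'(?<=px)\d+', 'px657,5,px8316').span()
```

The lookaround is zero-width — it requires the adjacent text to match without consuming it, so the asserted text isn't part of the match.
Unlike `match`, `search` isn't anchored — it looks for the pattern anywhere in the string.
The match spans [2:5] → '657'.

(2, 5)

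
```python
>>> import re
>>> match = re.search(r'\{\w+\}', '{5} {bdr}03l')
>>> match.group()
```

'{5}'

Unlike `match`, `search` isn't anchored — it looks for the pattern anywhere in the string.
The match spans [0:3] → '{5}'.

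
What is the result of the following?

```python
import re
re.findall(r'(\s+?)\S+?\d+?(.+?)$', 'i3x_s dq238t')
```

[(' ', '38t')]

The pattern matches one or more of whitespace (lazy) (captured); then one or more of a non-whitespace character (lazy), then one or more of a digit (lazy); then one or more of any character (lazy) (captured); then anchored at the end.
With 2 capturing groups, `findall` returns a 2-tuple per match.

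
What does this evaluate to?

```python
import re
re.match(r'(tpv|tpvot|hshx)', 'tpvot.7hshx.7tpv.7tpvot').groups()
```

('tpv',)

Branches in `(...|...)` are attempted left-to-right; the first branch that allows the whole pattern to succeed is taken.
`re.match` won't scan ahead — the pattern has to work from the very first character.
The match spans [0:3] → 'tpv'.
Captured: group 1 = 'tpv'.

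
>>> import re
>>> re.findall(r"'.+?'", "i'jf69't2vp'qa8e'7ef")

["'jf69'", "'qa8e'"]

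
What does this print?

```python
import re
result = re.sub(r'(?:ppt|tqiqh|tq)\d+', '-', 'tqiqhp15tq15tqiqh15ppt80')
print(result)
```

Matches: at [8:12] → 'tq15'; at [12:19] → 'tqiqh15'; at [19:24] → 'ppt80'.
`sub` substitutes '-' at each match site.

tqiqhp15---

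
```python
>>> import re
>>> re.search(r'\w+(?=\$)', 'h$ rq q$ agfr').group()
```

'h'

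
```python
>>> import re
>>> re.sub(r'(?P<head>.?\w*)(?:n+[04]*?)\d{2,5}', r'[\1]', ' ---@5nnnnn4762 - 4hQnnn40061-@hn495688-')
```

' ---[@5nnnn] -[ 4hQnn]-[@h]8-'

This matches optionally any character, then zero or more of a word character (captured as 'head'); then one or more of the literal 'n', then zero or more of one of [04] (lazy) (non-capturing group); then 2 to 5 of a digit.
Matches: at [4:15] → '@5nnnnn4762'; at [17:29] → ' 4hQnnn40061'; at [30:38] → '@hn49568'.
The replacement refers to a captured group, so each match is rewritten using its own captured text.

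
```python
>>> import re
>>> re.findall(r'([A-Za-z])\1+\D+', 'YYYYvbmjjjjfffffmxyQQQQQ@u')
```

['Y']

`\1` is not a pattern — it's the concrete string captured by group 1, re-applied verbatim.
One capturing group, so `findall` returns just the captured substring from the one match — 1 in all.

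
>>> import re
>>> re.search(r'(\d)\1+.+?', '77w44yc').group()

'77w'

A backreference is literal: `\1` must see the identical characters the first group matched.
`search` walks the string left to right and returns the first match it finds.
The match spans [0:3] → '77w'.
Captured: group 1 = '7'.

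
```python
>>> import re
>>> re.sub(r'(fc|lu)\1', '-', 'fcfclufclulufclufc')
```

`\1` has to match the exact text group 1 already captured.
Matches: at [0:4] → 'fcfc'; at [8:12] → 'lulu'.
Each match is replaced by '-'.

'-lufc-fclufc'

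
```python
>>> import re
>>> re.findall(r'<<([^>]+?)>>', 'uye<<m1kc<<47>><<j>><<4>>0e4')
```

['m1kc<<47', 'j', '4']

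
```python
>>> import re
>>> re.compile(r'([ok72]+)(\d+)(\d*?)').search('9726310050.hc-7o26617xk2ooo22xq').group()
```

'726310050'

This matches one or more of one of [ok72] (captured); then one or more of a digit (captured); then zero or more of a digit (lazy) (captured).
`re.search` scans for the first position where the pattern succeeds.
The match spans [1:10] → '726310050'.
Captured: group 1 = '72', group 2 = '6310050', group 3 = ''.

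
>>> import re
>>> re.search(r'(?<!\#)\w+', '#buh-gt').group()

A negative assertion filters positions out without eating any characters.
Unlike `match`, `search` isn't anchored — it looks for the pattern anywhere in the string.
The match spans [2:4] → 'uh'.

'uh'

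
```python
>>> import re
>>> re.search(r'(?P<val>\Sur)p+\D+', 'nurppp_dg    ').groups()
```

('nur',)

The match spans [0:13] → 'nurppp_dg    '.
Captured: group 1 = 'nur'.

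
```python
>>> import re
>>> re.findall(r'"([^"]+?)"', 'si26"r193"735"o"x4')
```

['r193', 'o']

Walking the string: at [4:10] match '"r193"', group 1 = 'r193'; at [13:16] match '"o"', group 1 = 'o'.
One capturing group, so `findall` returns just the captured substring from each match — 2 in all.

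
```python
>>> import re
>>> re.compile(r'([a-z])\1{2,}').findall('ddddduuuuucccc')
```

['d', 'u', 'c']

After group 1 captures some text, `\1` only succeeds where that same text appears again.
With a single group, `findall` returns only what that group captured — 3 items.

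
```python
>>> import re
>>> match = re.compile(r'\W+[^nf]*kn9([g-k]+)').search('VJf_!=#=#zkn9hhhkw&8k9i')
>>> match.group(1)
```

'hhhk'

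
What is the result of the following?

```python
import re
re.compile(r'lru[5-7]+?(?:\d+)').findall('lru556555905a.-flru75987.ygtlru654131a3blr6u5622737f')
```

The pattern matches the literal 'lru', then one or more of a character in [5-7] (lazy); then one or more of a digit (non-capturing group).
Walking the string: at [0:12] → 'lru556555905'; at [16:24] → 'lru75987'; at [28:37] → 'lru654131'.
`findall` yields the raw match text (3 of them) because the pattern has no groups.

['lru556555905', 'lru75987', 'lru654131']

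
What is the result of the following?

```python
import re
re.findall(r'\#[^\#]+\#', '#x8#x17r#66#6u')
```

['#x8#', '#66#']

Walking the string: at [0:4] → '#x8#'; at [8:12] → '#66#'.
`findall` yields the raw match text (2 of them) because the pattern has no groups.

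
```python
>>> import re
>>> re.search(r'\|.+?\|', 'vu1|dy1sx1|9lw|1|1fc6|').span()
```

(3, 11)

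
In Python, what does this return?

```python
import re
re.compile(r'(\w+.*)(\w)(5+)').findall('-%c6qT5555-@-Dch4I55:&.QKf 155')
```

The pattern matches one or more of a word character, then zero or more of any character (captured); then a word character (captured); then one or more of a literal '5' (captured).
Matches: at [2:30] match 'c6qT5555-@-Dch4I55:&.QKf 155', groups = ('c6qT5555-@-Dch4I55:&.QKf 1', '5', '5').
3 groups means the one result is a tuple of 3 captured strings — 1 here.

[('c6qT5555-@-Dch4I55:&.QKf 1', '5', '5')]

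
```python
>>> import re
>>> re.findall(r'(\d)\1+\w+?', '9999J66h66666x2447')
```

['9', '6', '6', '4']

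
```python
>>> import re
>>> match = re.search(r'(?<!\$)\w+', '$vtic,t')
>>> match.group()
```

'tic'

A negative assertion filters positions out without eating any characters.
Unlike `match`, `search` isn't anchored — it looks for the pattern anywhere in the string.
The match spans [2:5] → 'tic'.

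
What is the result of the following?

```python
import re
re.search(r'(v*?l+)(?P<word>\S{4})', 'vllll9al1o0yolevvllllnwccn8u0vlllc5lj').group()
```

'vllll9al1'

This matches zero or more of the literal 'v' (lazy), then one or more of a literal 'l' (captured); then exactly 4 of a non-whitespace character (captured as 'word').
The match spans [0:9] → 'vllll9al1'.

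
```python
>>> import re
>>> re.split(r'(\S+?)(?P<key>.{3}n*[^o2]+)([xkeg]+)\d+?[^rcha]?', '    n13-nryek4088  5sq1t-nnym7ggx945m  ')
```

['    ', 'n', '13-nryek4088  5sq1t-nnym7gg', 'x', '5m  ']

A `+?`/`*?`/`{m,n}?` starts at its minimum and grows only as far as needed for what follows to match.
`re.split` interleaves the captured-group text with the surrounding fragments.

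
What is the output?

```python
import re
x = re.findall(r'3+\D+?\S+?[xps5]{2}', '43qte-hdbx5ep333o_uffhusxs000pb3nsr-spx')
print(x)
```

A non-greedy quantifier consumes as few characters as it can — just enough that the remainder of the pattern still matches from where it stops; whatever follows it matches normally.
No capturing groups, so `findall` returns the 3 full match strings.

['3qte-hdbx5', '333o_uffhusx', '3nsr-sp']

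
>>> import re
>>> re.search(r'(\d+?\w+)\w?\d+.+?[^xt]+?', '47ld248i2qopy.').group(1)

The match spans [0:11] → '47ld248i2qo'.
Captured: group 1 = '47ld248i'.

'47ld248i'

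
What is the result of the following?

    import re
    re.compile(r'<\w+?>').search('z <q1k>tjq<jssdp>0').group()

'<q1k>'

`search` walks the string left to right and returns the first match it finds.
The match spans [2:7] → '<q1k>'.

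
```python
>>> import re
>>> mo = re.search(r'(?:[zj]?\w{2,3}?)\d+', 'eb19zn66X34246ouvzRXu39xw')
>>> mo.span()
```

The match spans [0:4] → 'eb19'.

(0, 4)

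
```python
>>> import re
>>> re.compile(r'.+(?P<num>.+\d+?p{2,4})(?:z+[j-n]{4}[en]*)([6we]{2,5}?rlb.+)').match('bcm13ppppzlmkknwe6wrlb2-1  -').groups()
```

('13pppp', 'we6wrlb2-1  -')

This matches one or more of any character; then one or more of any character, then one or more of a digit (lazy), then 2 to 4 of the literal 'p' (captured as 'num'); then one or more of a literal 'z', then exactly 4 of a character in [j-n], then zero or more of one of [en] (non-capturing group); then 2 to 5 of one of [6we] (lazy), then the literal 'rlb', then one or more of any character (captured).
`re.match` only tries the pattern at the start of the string.
The match spans [0:28] → 'bcm13ppppzlmkknwe6wrlb2-1  -'.
Captured: group 1 = '13pppp', group 2 = 'we6wrlb2-1  -'.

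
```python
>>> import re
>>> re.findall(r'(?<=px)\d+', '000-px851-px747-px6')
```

Because the assertion is zero-width, the text it checks is not consumed and won't appear in the result.
Matches: at [6:9] → '851'; at [12:15] → '747'; at [18:19] → '6'.
No capturing groups, so `findall` returns the 3 full match strings.

['851', '747', '6']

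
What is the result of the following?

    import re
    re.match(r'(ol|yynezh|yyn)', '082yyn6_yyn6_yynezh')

`match` is anchored at position 0; if the pattern doesn't fit there, it returns None.
Here the string doesn't start with a match, so the call returns None.

None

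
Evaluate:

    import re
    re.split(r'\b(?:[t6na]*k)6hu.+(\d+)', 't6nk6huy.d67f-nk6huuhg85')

['', '5', '']

Pattern: a word boundary (`\b`, zero-width); then zero or more of one of [t6na], then the literal 'k' (non-capturing group); then the literal '6hu', then one or more of any character; then one or more of a digit (captured).
Matches to split on: at [0:24] → 't6nk6huy.d67f-nk6huuhg85'.
With a capturing group present, the delimiter's captured portion is kept in the result list.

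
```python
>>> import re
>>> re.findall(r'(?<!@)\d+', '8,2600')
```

The negative lookahead/lookbehind blocks any match where the forbidden context is present.
`findall` yields the raw match text (2 of them) because the pattern has no groups.

['8', '2600']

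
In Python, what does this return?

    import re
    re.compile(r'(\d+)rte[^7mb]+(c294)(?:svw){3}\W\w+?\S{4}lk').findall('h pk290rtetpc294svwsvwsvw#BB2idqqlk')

[('290', 'c294')]

Pattern: one or more of a digit (captured); then the literal 'rte', then one or more of any character except [7mb]; then the literal 'c2', then the literal '94' (captured); then the literal 'svw' repeated 3 times, then a non-word character, then one or more of a word character (lazy); then exactly 4 of a non-whitespace character, then the literal 'lk'.
Matches: at [4:35] match '290rtetpc294svwsvwsvw#BB2idqqlk', groups = ('290', 'c294').
`findall` packs the 2 group values into a tuple for every match.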